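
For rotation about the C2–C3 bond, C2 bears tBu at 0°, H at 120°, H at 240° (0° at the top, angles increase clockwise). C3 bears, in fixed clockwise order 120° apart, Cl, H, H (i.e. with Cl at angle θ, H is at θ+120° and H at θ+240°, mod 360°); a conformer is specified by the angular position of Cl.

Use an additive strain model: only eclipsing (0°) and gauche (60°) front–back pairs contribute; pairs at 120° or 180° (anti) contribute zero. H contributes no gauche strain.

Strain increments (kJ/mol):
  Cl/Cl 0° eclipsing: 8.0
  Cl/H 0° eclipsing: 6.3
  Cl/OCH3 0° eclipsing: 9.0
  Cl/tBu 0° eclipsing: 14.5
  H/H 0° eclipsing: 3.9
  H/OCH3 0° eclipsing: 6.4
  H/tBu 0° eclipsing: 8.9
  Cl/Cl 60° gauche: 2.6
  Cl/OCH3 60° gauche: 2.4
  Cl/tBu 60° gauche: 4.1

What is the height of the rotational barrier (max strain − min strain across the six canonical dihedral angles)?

Cl at 0° is eclipsed. tBu at 0° is eclipsed with Cl at 0° (14.5); H at 120° is eclipsed with H at 120° (3.9); H at 240° is eclipsed with H at 240° (3.9). Total 22.3 kJ/mol.
Cl at 60° is staggered. tBu at 0° is gauche with Cl at 60° (4.1). Total 4.1 kJ/mol.
Cl at 120° is eclipsed. tBu at 0° is eclipsed with H at 0° (8.9); H at 120° is eclipsed with Cl at 120° (6.3); H at 240° is eclipsed with H at 240° (3.9). Total 19.1 kJ/mol.
Cl at 180° (staggered): no non-H gauche contacts → 0.0 kJ/mol.
Cl at 240° is eclipsed. tBu at 0° is eclipsed with H at 0° (8.9); H at 120° is eclipsed with H at 120° (3.9); H at 240° is eclipsed with Cl at 240° (6.3). Total 19.1 kJ/mol.
Cl at 300° is staggered. tBu at 0° is gauche with Cl at 300° (4.1). Total 4.1 kJ/mol.
Max at 0° (22.3 kJ/mol), min at 180° (0.0 kJ/mol); barrier = 22.3 kJ/mol.

22.3 kJ/mol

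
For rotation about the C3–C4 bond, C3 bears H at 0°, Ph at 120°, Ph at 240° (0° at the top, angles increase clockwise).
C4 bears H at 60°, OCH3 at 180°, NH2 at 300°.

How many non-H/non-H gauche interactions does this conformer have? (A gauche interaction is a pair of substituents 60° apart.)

Non-H gauche pairs: Ph(120°)/OCH3(180°); Ph(240°)/OCH3(180°); Ph(240°)/NH2(300°) — 3 interactions.

3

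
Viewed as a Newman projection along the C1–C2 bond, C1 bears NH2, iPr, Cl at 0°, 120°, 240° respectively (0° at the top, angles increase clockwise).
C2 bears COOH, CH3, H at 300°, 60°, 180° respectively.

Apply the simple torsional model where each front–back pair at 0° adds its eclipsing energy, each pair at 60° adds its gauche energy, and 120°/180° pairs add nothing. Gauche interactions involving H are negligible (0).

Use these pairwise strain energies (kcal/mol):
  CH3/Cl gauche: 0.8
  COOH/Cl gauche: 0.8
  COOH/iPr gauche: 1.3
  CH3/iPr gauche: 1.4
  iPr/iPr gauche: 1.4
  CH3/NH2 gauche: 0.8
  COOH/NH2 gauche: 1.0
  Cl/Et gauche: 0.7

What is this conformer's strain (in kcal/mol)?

4.0 kcal/mol

This conformer (staggered): NH2(0°)/COOH(300°) gauche 1.0; NH2(0°)/CH3(60°) gauche 0.8; iPr(120°)/CH3(60°) gauche 1.4; Cl(240°)/COOH(300°) gauche 0.8 → 4.0 kcal/mol.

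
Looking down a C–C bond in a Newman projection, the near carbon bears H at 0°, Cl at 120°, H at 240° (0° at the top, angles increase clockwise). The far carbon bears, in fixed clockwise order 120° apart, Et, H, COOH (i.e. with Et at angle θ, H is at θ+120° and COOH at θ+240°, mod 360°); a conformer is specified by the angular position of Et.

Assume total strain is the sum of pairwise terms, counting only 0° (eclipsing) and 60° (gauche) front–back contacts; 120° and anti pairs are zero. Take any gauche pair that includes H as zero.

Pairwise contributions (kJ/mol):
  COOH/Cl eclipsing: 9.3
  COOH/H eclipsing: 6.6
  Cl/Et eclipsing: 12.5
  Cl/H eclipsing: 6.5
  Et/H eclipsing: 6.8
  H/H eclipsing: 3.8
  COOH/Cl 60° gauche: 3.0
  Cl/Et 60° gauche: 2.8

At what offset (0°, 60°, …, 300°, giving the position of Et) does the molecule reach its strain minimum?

60°

Et at 0° is eclipsed. H at 0° is eclipsed with Et at 0° (6.8); Cl at 120° is eclipsed with H at 120° (6.5); H at 240° is eclipsed with COOH at 240° (6.6). Total 19.9 kJ/mol.
Et at 60° is staggered. Cl at 120° is gauche with Et at 60° (2.8). Total 2.8 kJ/mol.
Et at 120° is eclipsed. H at 0° is eclipsed with COOH at 0° (6.6); Cl at 120° is eclipsed with Et at 120° (12.5); H at 240° is eclipsed with H at 240° (3.8). Total 22.9 kJ/mol.
Et at 180° is staggered. Cl at 120° is gauche with Et at 180° (2.8); Cl at 120° is gauche with COOH at 60° (3.0). Total 5.8 kJ/mol.
Et at 240° is eclipsed. H at 0° is eclipsed with H at 0° (3.8); Cl at 120° is eclipsed with COOH at 120° (9.3); H at 240° is eclipsed with Et at 240° (6.8). Total 19.9 kJ/mol.
Et at 300° is staggered. Cl at 120° is gauche with COOH at 180° (3.0). Total 3.0 kJ/mol.
The minimum (2.8 kJ/mol) occurs with Et at 60°.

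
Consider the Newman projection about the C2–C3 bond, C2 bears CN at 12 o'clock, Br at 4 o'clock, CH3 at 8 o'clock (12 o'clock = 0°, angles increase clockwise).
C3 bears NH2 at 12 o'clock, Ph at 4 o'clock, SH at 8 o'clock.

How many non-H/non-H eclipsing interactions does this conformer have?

Non-H eclipsing pairs: CN(0°)/NH2(0°); Br(120°)/Ph(120°); CH3(240°)/SH(240°) — 3 interactions.

3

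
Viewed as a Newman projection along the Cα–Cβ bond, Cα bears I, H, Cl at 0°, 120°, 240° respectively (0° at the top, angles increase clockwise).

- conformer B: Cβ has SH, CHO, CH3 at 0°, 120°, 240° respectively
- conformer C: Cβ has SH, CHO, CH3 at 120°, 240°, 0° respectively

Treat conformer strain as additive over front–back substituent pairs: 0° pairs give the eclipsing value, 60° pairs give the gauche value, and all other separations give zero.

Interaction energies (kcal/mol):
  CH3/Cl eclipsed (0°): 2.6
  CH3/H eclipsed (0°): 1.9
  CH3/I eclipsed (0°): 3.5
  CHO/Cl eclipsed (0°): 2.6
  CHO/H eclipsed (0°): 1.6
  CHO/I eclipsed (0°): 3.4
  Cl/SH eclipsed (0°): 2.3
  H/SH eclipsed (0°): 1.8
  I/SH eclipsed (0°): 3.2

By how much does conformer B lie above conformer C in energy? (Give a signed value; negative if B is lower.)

-0.5 kcal/mol

B (eclipsed): I–SH eclipsed, H–CHO eclipsed, Cl–CH3 eclipsed; 3.2 + 1.6 + 2.6 = 7.4 kcal/mol.
C (eclipsed): I–CH3 eclipsed, H–SH eclipsed, Cl–CHO eclipsed; 3.5 + 1.8 + 2.6 = 7.9 kcal/mol.
E(B) − E(C) = 7.4 − 7.9 = -0.5 kcal/mol.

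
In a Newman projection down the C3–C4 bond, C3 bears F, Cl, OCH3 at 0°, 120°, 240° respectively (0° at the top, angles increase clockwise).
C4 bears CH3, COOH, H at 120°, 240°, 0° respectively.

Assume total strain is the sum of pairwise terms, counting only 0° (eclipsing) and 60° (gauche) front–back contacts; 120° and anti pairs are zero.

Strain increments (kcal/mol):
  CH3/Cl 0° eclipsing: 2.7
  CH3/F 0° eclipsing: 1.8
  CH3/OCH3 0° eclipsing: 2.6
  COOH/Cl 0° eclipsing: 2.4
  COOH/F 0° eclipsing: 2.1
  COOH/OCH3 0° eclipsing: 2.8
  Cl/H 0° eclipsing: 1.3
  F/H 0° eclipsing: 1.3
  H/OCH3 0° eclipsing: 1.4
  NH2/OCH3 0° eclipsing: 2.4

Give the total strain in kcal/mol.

6.8 kcal/mol

This conformer is eclipsed. F at 0° is eclipsed with H at 0° (1.3); Cl at 120° is eclipsed with CH3 at 120° (2.7); OCH3 at 240° is eclipsed with COOH at 240° (2.8). Total 6.8 kcal/mol.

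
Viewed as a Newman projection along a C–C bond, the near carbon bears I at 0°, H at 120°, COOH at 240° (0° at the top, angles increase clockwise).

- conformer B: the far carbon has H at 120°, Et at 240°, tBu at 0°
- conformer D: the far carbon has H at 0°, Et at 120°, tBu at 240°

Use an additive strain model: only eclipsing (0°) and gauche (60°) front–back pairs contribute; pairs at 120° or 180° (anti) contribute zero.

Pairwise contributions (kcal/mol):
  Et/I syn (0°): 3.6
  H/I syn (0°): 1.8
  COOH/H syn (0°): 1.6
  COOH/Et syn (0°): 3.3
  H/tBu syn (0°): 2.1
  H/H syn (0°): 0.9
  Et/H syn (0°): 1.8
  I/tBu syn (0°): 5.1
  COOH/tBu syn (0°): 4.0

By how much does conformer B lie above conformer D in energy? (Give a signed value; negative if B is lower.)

B (eclipsed): I(0°)/tBu(0°) eclipsed 5.1; H(120°)/H(120°) eclipsed 0.9; COOH(240°)/Et(240°) eclipsed 3.3 → 9.3 kcal/mol.
D (eclipsed): I(0°)/H(0°) eclipsed 1.8; H(120°)/Et(120°) eclipsed 1.8; COOH(240°)/tBu(240°) eclipsed 4.0 → 7.6 kcal/mol.
E(B) − E(D) = 9.3 − 7.6 = +1.7 kcal/mol.

+1.7 kcal/mol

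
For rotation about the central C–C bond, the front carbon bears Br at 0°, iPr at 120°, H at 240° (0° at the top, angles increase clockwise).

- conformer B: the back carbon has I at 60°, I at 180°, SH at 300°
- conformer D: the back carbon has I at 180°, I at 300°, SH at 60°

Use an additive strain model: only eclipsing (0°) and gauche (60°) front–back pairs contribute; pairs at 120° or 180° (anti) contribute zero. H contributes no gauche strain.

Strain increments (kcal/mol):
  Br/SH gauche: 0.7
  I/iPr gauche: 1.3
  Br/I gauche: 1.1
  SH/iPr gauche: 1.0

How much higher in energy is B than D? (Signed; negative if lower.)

+0.3 kcal/mol

B (staggered): Br–I gauche, Br–SH gauche, iPr–I gauche, iPr–I gauche; 1.1 + 0.7 + 1.3 + 1.3 = 4.4 kcal/mol.
D (staggered): Br–I gauche, Br–SH gauche, iPr–I gauche, iPr–SH gauche; 1.1 + 0.7 + 1.3 + 1.0 = 4.1 kcal/mol.
E(B) − E(D) = 4.4 − 4.1 = +0.3 kcal/mol.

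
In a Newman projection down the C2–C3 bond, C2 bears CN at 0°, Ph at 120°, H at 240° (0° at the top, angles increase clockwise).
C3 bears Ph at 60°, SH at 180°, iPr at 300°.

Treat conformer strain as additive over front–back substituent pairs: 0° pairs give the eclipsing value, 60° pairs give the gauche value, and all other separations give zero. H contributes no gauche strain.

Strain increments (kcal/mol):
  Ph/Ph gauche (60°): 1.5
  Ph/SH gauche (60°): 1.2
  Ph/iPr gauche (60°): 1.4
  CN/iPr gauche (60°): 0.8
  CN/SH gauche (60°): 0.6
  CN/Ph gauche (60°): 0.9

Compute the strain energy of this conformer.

4.4 kcal/mol

This conformer (staggered): CN(0°)/Ph(60°) gauche 0.9; CN(0°)/iPr(300°) gauche 0.8; Ph(120°)/Ph(60°) gauche 1.5; Ph(120°)/SH(180°) gauche 1.2 → 4.4 kcal/mol.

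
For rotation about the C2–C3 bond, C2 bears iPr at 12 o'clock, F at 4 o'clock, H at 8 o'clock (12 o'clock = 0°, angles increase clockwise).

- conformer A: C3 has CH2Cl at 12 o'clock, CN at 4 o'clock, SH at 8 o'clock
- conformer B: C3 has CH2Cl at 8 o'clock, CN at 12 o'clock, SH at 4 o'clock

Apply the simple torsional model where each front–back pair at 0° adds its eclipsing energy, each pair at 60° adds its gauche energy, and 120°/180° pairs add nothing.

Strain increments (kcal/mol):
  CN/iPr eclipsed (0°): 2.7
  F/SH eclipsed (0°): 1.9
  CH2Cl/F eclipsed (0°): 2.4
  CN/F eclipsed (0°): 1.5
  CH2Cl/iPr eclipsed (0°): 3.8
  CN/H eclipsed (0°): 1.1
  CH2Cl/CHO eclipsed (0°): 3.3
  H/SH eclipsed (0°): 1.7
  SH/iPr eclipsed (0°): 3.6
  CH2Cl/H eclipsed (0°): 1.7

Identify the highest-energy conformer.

A (eclipsed): iPr–CH2Cl eclipsed, F–CN eclipsed, H–SH eclipsed; 3.8 + 1.5 + 1.7 = 7.0 kcal/mol.
B (eclipsed): iPr–CN eclipsed, F–SH eclipsed, H–CH2Cl eclipsed; 2.7 + 1.9 + 1.7 = 6.3 kcal/mol.
A has the highest total (7.0 kcal/mol).

A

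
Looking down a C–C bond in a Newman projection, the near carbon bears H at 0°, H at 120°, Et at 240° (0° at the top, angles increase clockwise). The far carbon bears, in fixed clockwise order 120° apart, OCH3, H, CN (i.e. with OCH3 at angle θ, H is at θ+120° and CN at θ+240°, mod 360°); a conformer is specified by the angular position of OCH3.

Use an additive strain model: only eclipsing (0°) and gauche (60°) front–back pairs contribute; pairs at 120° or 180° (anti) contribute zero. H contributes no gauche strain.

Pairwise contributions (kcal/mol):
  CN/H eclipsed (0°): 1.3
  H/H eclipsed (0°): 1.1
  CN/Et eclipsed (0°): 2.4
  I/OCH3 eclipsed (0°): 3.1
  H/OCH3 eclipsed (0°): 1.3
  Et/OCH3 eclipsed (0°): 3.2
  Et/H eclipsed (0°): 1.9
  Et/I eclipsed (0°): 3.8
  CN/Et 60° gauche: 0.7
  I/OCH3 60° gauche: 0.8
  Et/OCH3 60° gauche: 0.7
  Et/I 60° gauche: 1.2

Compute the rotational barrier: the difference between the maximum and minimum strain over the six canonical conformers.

4.9 kcal/mol

OCH3 at 0° (eclipsed): H–OCH3 eclipsed, H–H eclipsed, Et–CN eclipsed; 1.3 + 1.1 + 2.4 = 4.8 kcal/mol.
OCH3 at 60° (staggered): Et–CN gauche; 0.7 = 0.7 kcal/mol.
OCH3 at 120° (eclipsed): H–CN eclipsed, H–OCH3 eclipsed, Et–H eclipsed; 1.3 + 1.3 + 1.9 = 4.5 kcal/mol.
OCH3 at 180° (staggered): Et–OCH3 gauche; 0.7 = 0.7 kcal/mol.
OCH3 at 240° (eclipsed): H–H eclipsed, H–CN eclipsed, Et–OCH3 eclipsed; 1.1 + 1.3 + 3.2 = 5.6 kcal/mol.
OCH3 at 300° (staggered): Et–OCH3 gauche, Et–CN gauche; 0.7 + 0.7 = 1.4 kcal/mol.
Max at 240° (5.6 kcal/mol), min at 60° (0.7 kcal/mol); barrier = 4.9 kcal/mol.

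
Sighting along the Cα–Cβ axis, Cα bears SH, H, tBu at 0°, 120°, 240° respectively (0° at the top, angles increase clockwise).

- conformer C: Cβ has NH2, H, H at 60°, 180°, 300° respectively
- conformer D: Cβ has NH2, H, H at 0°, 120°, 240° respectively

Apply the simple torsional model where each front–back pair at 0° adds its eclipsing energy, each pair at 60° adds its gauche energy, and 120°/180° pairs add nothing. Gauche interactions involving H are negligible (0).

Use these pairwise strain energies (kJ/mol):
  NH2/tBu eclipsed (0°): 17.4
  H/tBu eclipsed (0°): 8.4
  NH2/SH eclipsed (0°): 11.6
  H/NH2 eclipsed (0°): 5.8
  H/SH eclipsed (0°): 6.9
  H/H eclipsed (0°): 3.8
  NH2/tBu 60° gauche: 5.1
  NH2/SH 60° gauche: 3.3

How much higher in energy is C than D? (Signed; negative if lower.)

C (staggered): SH–NH2 gauche; 3.3 = 3.3 kJ/mol.
D (eclipsed): SH–NH2 eclipsed, H–H eclipsed, tBu–H eclipsed; 11.6 + 3.8 + 8.4 = 23.8 kJ/mol.
E(C) − E(D) = 3.3 − 23.8 = -20.5 kJ/mol.

-20.5 kJ/mol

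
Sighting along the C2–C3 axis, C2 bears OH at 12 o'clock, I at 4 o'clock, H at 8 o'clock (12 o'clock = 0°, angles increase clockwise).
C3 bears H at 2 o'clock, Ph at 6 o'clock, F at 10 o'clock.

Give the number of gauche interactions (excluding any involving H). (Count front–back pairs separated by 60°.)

Non-H gauche pairs: OH(0°)/F(300°); I(120°)/Ph(180°) — 2 interactions.

2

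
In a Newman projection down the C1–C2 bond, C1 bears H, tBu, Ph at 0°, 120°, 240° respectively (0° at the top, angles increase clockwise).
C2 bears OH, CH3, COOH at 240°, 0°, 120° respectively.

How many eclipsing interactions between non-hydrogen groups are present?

Non-H eclipsing pairs: tBu(120°)/COOH(120°); Ph(240°)/OH(240°) — 2 interactions.

2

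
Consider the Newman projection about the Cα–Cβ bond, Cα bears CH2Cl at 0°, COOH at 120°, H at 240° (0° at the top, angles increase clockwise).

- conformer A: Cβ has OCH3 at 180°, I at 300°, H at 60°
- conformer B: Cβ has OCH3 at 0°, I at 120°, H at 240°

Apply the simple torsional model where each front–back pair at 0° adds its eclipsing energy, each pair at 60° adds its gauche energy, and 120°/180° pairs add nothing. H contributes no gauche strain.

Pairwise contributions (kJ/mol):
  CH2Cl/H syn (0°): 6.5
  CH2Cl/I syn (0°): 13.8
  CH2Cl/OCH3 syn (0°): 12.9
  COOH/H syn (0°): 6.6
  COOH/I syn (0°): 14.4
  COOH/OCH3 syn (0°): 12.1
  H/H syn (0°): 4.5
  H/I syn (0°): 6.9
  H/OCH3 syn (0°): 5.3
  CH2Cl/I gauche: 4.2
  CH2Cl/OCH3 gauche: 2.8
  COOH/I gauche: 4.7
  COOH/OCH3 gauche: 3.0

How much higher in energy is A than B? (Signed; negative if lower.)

-24.6 kJ/mol

A (staggered): CH2Cl(0°)/I(300°) gauche 4.2; COOH(120°)/OCH3(180°) gauche 3.0 → 7.2 kJ/mol.
B (eclipsed): CH2Cl(0°)/OCH3(0°) eclipsed 12.9; COOH(120°)/I(120°) eclipsed 14.4; H(240°)/H(240°) eclipsed 4.5 → 31.8 kJ/mol.
E(A) − E(B) = 7.2 − 31.8 = -24.6 kJ/mol.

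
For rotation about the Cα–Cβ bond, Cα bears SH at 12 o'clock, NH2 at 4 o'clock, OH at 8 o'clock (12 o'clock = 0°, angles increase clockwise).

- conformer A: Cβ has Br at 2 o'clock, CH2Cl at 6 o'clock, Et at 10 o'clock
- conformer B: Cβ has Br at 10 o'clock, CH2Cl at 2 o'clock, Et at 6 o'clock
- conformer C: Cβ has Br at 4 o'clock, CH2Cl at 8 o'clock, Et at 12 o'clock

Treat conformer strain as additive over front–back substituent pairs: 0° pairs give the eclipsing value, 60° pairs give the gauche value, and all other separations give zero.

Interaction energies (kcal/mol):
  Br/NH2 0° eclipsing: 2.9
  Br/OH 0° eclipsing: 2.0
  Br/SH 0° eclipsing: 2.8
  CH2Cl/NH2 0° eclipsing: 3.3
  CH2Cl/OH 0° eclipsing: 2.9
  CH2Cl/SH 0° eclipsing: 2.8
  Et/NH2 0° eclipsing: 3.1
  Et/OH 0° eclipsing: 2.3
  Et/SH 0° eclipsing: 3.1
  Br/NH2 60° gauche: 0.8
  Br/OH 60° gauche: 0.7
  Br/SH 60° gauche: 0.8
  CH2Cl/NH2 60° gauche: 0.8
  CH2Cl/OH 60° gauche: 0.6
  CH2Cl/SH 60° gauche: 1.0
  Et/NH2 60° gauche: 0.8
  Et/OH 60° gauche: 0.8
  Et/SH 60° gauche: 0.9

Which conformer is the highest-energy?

A is staggered. SH at 0° is gauche with Br at 60° (0.8); SH at 0° is gauche with Et at 300° (0.9); NH2 at 120° is gauche with Br at 60° (0.8); NH2 at 120° is gauche with CH2Cl at 180° (0.8); OH at 240° is gauche with CH2Cl at 180° (0.6); OH at 240° is gauche with Et at 300° (0.8). Total 4.7 kcal/mol.
B is staggered. SH at 0° is gauche with Br at 300° (0.8); SH at 0° is gauche with CH2Cl at 60° (1.0); NH2 at 120° is gauche with CH2Cl at 60° (0.8); NH2 at 120° is gauche with Et at 180° (0.8); OH at 240° is gauche with Br at 300° (0.7); OH at 240° is gauche with Et at 180° (0.8). Total 4.9 kcal/mol.
C is eclipsed. SH at 0° is eclipsed with Et at 0° (3.1); NH2 at 120° is eclipsed with Br at 120° (2.9); OH at 240° is eclipsed with CH2Cl at 240° (2.9). Total 8.9 kcal/mol.
C has the highest total (8.9 kcal/mol).

C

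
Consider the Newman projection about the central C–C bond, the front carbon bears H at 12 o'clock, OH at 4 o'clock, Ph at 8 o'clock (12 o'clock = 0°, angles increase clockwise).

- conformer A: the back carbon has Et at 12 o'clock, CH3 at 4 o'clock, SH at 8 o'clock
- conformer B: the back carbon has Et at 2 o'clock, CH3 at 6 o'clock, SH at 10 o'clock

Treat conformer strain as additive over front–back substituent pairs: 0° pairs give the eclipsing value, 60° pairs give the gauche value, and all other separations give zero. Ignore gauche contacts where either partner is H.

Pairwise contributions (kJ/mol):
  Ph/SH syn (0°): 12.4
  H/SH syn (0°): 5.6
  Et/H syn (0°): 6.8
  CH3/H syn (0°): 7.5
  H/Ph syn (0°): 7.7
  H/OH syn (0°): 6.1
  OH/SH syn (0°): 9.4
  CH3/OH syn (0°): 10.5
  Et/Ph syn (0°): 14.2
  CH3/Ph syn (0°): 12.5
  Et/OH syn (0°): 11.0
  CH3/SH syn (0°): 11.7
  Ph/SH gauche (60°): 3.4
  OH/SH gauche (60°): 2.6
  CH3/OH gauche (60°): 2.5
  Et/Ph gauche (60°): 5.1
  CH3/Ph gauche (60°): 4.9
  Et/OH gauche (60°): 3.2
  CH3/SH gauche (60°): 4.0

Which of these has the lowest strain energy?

B

A is eclipsed. H at 0° is eclipsed with Et at 0° (6.8); OH at 120° is eclipsed with CH3 at 120° (10.5); Ph at 240° is eclipsed with SH at 240° (12.4). Total 29.7 kJ/mol.
B is staggered. OH at 120° is gauche with Et at 60° (3.2); OH at 120° is gauche with CH3 at 180° (2.5); Ph at 240° is gauche with CH3 at 180° (4.9); Ph at 240° is gauche with SH at 300° (3.4). Total 14.0 kJ/mol.
B has the lowest total (14.0 kJ/mol).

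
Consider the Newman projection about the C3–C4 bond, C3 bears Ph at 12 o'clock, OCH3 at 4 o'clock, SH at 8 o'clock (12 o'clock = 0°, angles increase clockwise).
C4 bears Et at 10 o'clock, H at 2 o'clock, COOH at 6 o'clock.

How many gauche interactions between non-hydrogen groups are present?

Non-H gauche pairs: Ph(0°)/Et(300°); OCH3(120°)/COOH(180°); SH(240°)/Et(300°); SH(240°)/COOH(180°) — 4 interactions.

4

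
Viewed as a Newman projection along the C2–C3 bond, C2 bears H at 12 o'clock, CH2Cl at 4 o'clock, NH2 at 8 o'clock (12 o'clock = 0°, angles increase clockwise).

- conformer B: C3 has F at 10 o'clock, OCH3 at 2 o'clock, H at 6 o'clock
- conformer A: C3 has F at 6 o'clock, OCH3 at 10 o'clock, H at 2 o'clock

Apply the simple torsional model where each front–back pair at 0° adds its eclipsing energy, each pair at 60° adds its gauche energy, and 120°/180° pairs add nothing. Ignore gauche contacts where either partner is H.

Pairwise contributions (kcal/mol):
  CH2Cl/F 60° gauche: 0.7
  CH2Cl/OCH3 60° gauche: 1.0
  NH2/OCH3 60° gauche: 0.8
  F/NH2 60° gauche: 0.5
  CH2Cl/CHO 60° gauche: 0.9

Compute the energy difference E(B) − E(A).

-0.5 kcal/mol

B (staggered): CH2Cl(120°)/OCH3(60°) gauche 1.0; NH2(240°)/F(300°) gauche 0.5 → 1.5 kcal/mol.
A (staggered): CH2Cl(120°)/F(180°) gauche 0.7; NH2(240°)/F(180°) gauche 0.5; NH2(240°)/OCH3(300°) gauche 0.8 → 2.0 kcal/mol.
E(B) − E(A) = 1.5 − 2.0 = -0.5 kcal/mol.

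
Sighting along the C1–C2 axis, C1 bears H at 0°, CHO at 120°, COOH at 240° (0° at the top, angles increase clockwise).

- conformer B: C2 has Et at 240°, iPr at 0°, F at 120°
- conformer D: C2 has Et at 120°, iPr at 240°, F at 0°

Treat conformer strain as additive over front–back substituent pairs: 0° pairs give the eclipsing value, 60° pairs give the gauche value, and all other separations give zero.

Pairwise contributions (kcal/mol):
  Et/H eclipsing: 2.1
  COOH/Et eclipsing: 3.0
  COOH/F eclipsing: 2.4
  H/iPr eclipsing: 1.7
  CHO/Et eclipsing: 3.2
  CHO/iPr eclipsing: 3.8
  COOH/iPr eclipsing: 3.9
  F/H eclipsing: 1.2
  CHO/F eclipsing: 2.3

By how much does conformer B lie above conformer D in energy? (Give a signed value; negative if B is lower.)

B (eclipsed): H–iPr eclipsed, CHO–F eclipsed, COOH–Et eclipsed; 1.7 + 2.3 + 3.0 = 7.0 kcal/mol.
D (eclipsed): H–F eclipsed, CHO–Et eclipsed, COOH–iPr eclipsed; 1.2 + 3.2 + 3.9 = 8.3 kcal/mol.
E(B) − E(D) = 7.0 − 8.3 = -1.3 kcal/mol.

-1.3 kcal/mol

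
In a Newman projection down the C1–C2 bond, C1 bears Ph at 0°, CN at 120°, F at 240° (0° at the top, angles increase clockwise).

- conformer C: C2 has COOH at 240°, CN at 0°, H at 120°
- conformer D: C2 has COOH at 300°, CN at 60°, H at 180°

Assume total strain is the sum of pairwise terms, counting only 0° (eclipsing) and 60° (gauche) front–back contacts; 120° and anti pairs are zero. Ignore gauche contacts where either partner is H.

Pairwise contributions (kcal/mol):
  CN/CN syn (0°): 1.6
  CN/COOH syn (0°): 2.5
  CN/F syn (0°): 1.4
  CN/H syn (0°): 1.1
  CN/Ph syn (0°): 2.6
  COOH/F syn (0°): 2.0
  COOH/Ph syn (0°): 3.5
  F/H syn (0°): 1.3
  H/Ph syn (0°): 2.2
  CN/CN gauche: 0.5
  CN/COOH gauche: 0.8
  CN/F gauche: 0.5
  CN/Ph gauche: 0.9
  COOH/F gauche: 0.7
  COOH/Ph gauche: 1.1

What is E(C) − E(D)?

+2.5 kcal/mol

C (eclipsed): Ph–CN eclipsed, CN–H eclipsed, F–COOH eclipsed; 2.6 + 1.1 + 2.0 = 5.7 kcal/mol.
D (staggered): Ph–COOH gauche, Ph–CN gauche, CN–CN gauche, F–COOH gauche; 1.1 + 0.9 + 0.5 + 0.7 = 3.2 kcal/mol.
E(C) − E(D) = 5.7 − 3.2 = +2.5 kcal/mol.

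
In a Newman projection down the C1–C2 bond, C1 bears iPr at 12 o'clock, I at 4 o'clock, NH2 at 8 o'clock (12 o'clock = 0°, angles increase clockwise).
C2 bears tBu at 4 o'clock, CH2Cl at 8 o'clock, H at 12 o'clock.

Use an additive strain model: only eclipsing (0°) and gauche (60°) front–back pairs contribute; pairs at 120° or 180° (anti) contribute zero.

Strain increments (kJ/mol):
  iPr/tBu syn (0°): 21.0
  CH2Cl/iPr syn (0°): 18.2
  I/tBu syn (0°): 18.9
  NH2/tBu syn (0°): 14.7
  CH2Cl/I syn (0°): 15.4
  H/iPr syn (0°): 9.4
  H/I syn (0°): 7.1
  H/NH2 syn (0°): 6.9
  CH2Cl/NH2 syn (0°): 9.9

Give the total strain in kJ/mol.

38.2 kJ/mol

This conformer (eclipsed): iPr–H eclipsed, I–tBu eclipsed, NH2–CH2Cl eclipsed; 9.4 + 18.9 + 9.9 = 38.2 kJ/mol.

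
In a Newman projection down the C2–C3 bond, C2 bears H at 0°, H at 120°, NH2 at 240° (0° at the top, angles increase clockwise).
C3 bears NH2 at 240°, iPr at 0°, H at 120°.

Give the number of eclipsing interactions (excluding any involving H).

1

Non-H eclipsing pairs: NH2(240°)/NH2(240°) — 1 interaction.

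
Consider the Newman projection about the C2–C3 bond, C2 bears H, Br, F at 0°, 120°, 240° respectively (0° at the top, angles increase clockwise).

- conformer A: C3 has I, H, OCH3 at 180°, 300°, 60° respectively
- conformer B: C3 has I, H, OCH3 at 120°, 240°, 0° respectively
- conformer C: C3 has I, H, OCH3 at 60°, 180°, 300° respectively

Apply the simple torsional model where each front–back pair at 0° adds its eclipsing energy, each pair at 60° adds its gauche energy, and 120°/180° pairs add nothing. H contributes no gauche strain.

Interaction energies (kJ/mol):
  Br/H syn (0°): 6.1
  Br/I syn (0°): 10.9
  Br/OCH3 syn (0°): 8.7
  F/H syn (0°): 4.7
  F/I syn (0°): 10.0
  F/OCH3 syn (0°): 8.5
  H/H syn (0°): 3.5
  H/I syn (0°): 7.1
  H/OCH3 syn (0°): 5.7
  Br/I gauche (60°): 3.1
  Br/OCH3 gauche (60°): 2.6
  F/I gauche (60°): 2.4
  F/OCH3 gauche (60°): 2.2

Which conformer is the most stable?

A (staggered): Br(120°)/I(180°) gauche 3.1; Br(120°)/OCH3(60°) gauche 2.6; F(240°)/I(180°) gauche 2.4 → 8.1 kJ/mol.
B (eclipsed): H(0°)/OCH3(0°) eclipsed 5.7; Br(120°)/I(120°) eclipsed 10.9; F(240°)/H(240°) eclipsed 4.7 → 21.3 kJ/mol.
C (staggered): Br(120°)/I(60°) gauche 3.1; F(240°)/OCH3(300°) gauche 2.2 → 5.3 kJ/mol.
C has the lowest total (5.3 kJ/mol).

C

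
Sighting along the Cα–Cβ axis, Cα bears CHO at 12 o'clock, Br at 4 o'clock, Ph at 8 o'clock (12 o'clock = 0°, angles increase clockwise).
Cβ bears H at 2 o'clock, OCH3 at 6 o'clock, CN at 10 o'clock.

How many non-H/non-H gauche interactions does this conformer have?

Non-H gauche pairs: CHO(0°)/CN(300°); Br(120°)/OCH3(180°); Ph(240°)/OCH3(180°); Ph(240°)/CN(300°) — 4 interactions.

4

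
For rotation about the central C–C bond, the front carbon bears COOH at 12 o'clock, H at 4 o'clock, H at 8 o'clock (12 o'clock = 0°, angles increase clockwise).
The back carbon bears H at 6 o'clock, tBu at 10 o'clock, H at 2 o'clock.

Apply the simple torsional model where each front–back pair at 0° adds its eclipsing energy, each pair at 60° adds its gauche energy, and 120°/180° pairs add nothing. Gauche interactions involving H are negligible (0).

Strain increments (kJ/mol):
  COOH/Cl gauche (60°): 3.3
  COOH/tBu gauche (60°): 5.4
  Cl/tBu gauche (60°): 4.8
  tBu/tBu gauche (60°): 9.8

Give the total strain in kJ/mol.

This conformer (staggered): COOH(0°)/tBu(300°) gauche 5.4 → 5.4 kJ/mol.

5.4 kJ/mol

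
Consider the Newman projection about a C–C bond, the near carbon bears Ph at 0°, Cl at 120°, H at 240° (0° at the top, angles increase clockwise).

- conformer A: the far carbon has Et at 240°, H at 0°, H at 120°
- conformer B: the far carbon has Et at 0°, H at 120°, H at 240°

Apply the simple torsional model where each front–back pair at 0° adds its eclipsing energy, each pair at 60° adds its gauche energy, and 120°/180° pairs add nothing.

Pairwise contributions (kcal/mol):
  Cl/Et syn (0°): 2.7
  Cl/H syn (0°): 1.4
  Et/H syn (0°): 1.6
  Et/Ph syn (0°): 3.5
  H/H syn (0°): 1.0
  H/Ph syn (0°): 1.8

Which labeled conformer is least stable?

B

A (eclipsed): Ph–H eclipsed, Cl–H eclipsed, H–Et eclipsed; 1.8 + 1.4 + 1.6 = 4.8 kcal/mol.
B (eclipsed): Ph–Et eclipsed, Cl–H eclipsed, H–H eclipsed; 3.5 + 1.4 + 1.0 = 5.9 kcal/mol.
B has the highest total (5.9 kcal/mol).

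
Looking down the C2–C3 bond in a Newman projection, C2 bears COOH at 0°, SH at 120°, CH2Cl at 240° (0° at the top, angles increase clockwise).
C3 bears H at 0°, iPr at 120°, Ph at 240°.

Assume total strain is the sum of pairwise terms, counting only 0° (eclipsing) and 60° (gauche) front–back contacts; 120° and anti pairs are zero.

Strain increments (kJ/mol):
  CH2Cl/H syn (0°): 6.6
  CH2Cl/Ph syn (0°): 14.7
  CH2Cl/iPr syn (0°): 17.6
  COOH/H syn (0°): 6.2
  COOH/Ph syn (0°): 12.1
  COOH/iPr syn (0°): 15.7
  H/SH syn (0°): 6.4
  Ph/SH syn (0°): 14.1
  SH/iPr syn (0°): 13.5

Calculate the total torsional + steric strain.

This conformer is eclipsed. COOH at 0° is eclipsed with H at 0° (6.2); SH at 120° is eclipsed with iPr at 120° (13.5); CH2Cl at 240° is eclipsed with Ph at 240° (14.7). Total 34.4 kJ/mol.

34.4 kJ/mol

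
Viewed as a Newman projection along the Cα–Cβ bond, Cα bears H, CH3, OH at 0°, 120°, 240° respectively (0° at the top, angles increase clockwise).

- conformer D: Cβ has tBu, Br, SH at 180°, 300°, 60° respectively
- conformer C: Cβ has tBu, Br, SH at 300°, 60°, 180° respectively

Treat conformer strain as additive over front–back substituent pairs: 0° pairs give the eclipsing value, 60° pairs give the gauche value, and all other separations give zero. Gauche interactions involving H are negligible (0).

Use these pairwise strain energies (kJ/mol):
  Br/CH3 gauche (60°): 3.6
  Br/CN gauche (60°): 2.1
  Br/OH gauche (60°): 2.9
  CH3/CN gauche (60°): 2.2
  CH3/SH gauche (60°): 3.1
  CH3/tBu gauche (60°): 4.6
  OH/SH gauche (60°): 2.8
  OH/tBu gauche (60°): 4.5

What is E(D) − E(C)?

+1.1 kJ/mol

D (staggered): CH3–tBu gauche, CH3–SH gauche, OH–tBu gauche, OH–Br gauche; 4.6 + 3.1 + 4.5 + 2.9 = 15.1 kJ/mol.
C (staggered): CH3–Br gauche, CH3–SH gauche, OH–tBu gauche, OH–SH gauche; 3.6 + 3.1 + 4.5 + 2.8 = 14.0 kJ/mol.
E(D) − E(C) = 15.1 − 14.0 = +1.1 kJ/mol.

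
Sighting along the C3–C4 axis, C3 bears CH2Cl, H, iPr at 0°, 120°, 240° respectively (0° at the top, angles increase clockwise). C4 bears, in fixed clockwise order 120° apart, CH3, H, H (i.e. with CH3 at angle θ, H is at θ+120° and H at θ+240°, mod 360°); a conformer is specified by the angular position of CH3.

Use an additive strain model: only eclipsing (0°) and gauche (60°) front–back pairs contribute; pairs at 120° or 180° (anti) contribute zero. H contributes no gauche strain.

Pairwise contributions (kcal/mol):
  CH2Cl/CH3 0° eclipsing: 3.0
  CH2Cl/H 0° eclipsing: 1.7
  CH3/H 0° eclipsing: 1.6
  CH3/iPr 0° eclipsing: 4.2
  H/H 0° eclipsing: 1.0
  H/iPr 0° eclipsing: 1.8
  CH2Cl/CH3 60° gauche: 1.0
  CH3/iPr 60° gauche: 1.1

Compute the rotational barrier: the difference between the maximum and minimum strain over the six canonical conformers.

5.9 kcal/mol

CH3 at 0° (eclipsed): CH2Cl–CH3 eclipsed, H–H eclipsed, iPr–H eclipsed; 3.0 + 1.0 + 1.8 = 5.8 kcal/mol.
CH3 at 60° (staggered): CH2Cl–CH3 gauche; 1.0 = 1.0 kcal/mol.
CH3 at 120° (eclipsed): CH2Cl–H eclipsed, H–CH3 eclipsed, iPr–H eclipsed; 1.7 + 1.6 + 1.8 = 5.1 kcal/mol.
CH3 at 180° (staggered): iPr–CH3 gauche; 1.1 = 1.1 kcal/mol.
CH3 at 240° (eclipsed): CH2Cl–H eclipsed, H–H eclipsed, iPr–CH3 eclipsed; 1.7 + 1.0 + 4.2 = 6.9 kcal/mol.
CH3 at 300° (staggered): CH2Cl–CH3 gauche, iPr–CH3 gauche; 1.0 + 1.1 = 2.1 kcal/mol.
Max at 240° (6.9 kcal/mol), min at 60° (1.0 kcal/mol); barrier = 5.9 kcal/mol.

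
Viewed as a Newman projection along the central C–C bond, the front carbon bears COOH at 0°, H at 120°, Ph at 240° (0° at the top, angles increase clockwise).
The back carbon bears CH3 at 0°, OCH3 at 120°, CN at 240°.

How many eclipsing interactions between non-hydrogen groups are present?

Non-H eclipsing pairs: COOH(0°)/CH3(0°); Ph(240°)/CN(240°) — 2 interactions.

2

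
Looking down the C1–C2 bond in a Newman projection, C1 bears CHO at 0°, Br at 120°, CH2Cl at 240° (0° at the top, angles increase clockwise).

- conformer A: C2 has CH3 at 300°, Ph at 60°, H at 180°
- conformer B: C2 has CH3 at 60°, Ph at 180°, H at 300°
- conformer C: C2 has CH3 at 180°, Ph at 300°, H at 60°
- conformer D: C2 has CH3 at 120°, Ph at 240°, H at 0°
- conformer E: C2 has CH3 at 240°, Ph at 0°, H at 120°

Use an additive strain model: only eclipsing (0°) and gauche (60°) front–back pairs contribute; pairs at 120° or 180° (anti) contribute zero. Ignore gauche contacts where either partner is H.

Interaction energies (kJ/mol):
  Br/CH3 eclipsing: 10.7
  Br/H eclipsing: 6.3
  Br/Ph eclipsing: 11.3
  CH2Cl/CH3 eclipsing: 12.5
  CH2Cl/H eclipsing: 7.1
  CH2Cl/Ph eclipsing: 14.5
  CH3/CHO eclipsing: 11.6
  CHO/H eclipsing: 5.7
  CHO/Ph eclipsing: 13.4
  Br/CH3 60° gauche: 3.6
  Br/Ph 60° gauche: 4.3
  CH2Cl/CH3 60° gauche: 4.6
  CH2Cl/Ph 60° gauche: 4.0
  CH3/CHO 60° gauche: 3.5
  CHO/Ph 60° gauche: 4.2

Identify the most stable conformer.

B

A (staggered): CHO(0°)/CH3(300°) gauche 3.5; CHO(0°)/Ph(60°) gauche 4.2; Br(120°)/Ph(60°) gauche 4.3; CH2Cl(240°)/CH3(300°) gauche 4.6 → 16.6 kJ/mol.
B (staggered): CHO(0°)/CH3(60°) gauche 3.5; Br(120°)/CH3(60°) gauche 3.6; Br(120°)/Ph(180°) gauche 4.3; CH2Cl(240°)/Ph(180°) gauche 4.0 → 15.4 kJ/mol.
C (staggered): CHO(0°)/Ph(300°) gauche 4.2; Br(120°)/CH3(180°) gauche 3.6; CH2Cl(240°)/CH3(180°) gauche 4.6; CH2Cl(240°)/Ph(300°) gauche 4.0 → 16.4 kJ/mol.
D (eclipsed): CHO(0°)/H(0°) eclipsed 5.7; Br(120°)/CH3(120°) eclipsed 10.7; CH2Cl(240°)/Ph(240°) eclipsed 14.5 → 30.9 kJ/mol.
E (eclipsed): CHO(0°)/Ph(0°) eclipsed 13.4; Br(120°)/H(120°) eclipsed 6.3; CH2Cl(240°)/CH3(240°) eclipsed 12.5 → 32.2 kJ/mol.
B has the lowest total (15.4 kJ/mol).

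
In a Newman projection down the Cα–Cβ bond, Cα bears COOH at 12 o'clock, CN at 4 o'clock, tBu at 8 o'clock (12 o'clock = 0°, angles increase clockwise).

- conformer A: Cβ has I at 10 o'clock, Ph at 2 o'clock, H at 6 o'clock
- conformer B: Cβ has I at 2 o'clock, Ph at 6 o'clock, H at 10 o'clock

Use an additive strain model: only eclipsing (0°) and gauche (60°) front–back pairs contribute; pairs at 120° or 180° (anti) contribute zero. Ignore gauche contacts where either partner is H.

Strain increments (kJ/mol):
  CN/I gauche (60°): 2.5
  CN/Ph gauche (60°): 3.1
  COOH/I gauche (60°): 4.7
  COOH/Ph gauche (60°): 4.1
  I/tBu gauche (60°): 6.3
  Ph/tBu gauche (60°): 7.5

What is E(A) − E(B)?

+0.4 kJ/mol

A (staggered): COOH(0°)/I(300°) gauche 4.7; COOH(0°)/Ph(60°) gauche 4.1; CN(120°)/Ph(60°) gauche 3.1; tBu(240°)/I(300°) gauche 6.3 → 18.2 kJ/mol.
B (staggered): COOH(0°)/I(60°) gauche 4.7; CN(120°)/I(60°) gauche 2.5; CN(120°)/Ph(180°) gauche 3.1; tBu(240°)/Ph(180°) gauche 7.5 → 17.8 kJ/mol.
E(A) − E(B) = 18.2 − 17.8 = +0.4 kJ/mol.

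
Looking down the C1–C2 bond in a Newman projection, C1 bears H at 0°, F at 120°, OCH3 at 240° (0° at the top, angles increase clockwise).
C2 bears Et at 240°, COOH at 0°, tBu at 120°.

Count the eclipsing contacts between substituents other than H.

2

Non-H eclipsing pairs: F(120°)/tBu(120°); OCH3(240°)/Et(240°) — 2 interactions.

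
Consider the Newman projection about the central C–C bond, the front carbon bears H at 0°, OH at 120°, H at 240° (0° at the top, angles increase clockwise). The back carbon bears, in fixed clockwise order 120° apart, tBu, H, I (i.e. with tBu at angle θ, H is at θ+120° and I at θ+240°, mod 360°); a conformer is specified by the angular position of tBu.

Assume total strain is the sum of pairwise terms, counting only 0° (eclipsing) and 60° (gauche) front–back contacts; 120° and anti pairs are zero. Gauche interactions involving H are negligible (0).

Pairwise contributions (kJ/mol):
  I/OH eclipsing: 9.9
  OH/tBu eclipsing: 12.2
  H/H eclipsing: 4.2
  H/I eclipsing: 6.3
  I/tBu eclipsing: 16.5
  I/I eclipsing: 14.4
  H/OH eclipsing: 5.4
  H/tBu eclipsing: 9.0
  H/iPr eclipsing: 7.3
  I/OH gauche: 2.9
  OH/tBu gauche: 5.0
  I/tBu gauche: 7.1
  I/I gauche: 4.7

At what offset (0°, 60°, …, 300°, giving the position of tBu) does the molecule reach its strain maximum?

240°

tBu at 0° (eclipsed): H(0°)/tBu(0°) eclipsed 9.0; OH(120°)/H(120°) eclipsed 5.4; H(240°)/I(240°) eclipsed 6.3 → 20.7 kJ/mol.
tBu at 60° (staggered): OH(120°)/tBu(60°) gauche 5.0 → 5.0 kJ/mol.
tBu at 120° (eclipsed): H(0°)/I(0°) eclipsed 6.3; OH(120°)/tBu(120°) eclipsed 12.2; H(240°)/H(240°) eclipsed 4.2 → 22.7 kJ/mol.
tBu at 180° (staggered): OH(120°)/tBu(180°) gauche 5.0; OH(120°)/I(60°) gauche 2.9 → 7.9 kJ/mol.
tBu at 240° (eclipsed): H(0°)/H(0°) eclipsed 4.2; OH(120°)/I(120°) eclipsed 9.9; H(240°)/tBu(240°) eclipsed 9.0 → 23.1 kJ/mol.
tBu at 300° (staggered): OH(120°)/I(180°) gauche 2.9 → 2.9 kJ/mol.
The maximum (23.1 kJ/mol) occurs with tBu at 240°.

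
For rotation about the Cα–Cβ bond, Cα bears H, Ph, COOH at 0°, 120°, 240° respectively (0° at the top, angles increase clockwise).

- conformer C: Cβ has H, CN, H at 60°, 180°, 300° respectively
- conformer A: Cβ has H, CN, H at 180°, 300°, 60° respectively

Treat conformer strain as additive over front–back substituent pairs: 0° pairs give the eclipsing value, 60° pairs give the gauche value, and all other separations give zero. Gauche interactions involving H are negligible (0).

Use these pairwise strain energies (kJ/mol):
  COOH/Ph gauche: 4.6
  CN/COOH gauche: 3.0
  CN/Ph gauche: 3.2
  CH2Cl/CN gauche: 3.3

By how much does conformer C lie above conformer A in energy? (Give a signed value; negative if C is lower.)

+3.2 kJ/mol

C is staggered. Ph at 120° is gauche with CN at 180° (3.2); COOH at 240° is gauche with CN at 180° (3.0). Total 6.2 kJ/mol.
A is staggered. COOH at 240° is gauche with CN at 300° (3.0). Total 3.0 kJ/mol.
E(C) − E(A) = 6.2 − 3.0 = +3.2 kJ/mol.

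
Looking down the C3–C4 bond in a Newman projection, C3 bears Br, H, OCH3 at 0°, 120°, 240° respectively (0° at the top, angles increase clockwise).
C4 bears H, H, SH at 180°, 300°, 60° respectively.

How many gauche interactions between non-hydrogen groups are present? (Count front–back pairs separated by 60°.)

1

Non-H gauche pairs: Br(0°)/SH(60°) — 1 interaction.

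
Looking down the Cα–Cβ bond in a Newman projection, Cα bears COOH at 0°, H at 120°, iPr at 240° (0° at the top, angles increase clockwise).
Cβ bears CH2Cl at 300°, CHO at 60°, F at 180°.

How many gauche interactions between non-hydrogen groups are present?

4

Non-H gauche pairs: COOH(0°)/CH2Cl(300°); COOH(0°)/CHO(60°); iPr(240°)/CH2Cl(300°); iPr(240°)/F(180°) — 4 interactions.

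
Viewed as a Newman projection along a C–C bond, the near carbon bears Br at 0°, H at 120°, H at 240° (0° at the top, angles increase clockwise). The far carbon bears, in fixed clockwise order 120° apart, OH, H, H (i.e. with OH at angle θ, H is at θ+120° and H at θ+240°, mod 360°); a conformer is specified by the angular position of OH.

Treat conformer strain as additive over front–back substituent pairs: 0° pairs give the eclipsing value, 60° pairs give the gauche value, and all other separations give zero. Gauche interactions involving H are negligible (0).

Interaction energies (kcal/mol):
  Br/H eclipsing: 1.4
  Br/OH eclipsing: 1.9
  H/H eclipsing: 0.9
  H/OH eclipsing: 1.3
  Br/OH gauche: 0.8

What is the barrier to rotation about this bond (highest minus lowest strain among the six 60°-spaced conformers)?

OH at 0° (eclipsed): Br–OH eclipsed, H–H eclipsed, H–H eclipsed; 1.9 + 0.9 + 0.9 = 3.7 kcal/mol.
OH at 60° (staggered): Br–OH gauche; 0.8 = 0.8 kcal/mol.
OH at 120° (eclipsed): Br–H eclipsed, H–OH eclipsed, H–H eclipsed; 1.4 + 1.3 + 0.9 = 3.6 kcal/mol.
OH at 180° (staggered): no non-H gauche contacts → 0.0 kcal/mol.
OH at 240° (eclipsed): Br–H eclipsed, H–H eclipsed, H–OH eclipsed; 1.4 + 0.9 + 1.3 = 3.6 kcal/mol.
OH at 300° (staggered): Br–OH gauche; 0.8 = 0.8 kcal/mol.
Max at 0° (3.7 kcal/mol), min at 180° (0.0 kcal/mol); barrier = 3.7 kcal/mol.

3.7 kcal/mol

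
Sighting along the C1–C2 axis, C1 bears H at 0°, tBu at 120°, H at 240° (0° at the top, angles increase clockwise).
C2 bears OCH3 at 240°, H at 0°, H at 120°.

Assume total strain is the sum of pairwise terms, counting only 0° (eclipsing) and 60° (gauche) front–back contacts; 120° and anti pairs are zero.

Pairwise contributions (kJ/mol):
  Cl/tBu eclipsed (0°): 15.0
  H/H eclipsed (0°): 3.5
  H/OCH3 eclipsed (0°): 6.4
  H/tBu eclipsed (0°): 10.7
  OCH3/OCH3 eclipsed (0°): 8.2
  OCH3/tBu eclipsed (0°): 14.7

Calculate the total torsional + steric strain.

This conformer (eclipsed): H(0°)/H(0°) eclipsed 3.5; tBu(120°)/H(120°) eclipsed 10.7; H(240°)/OCH3(240°) eclipsed 6.4 → 20.6 kJ/mol.

20.6 kJ/mol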